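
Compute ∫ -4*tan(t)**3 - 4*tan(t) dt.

-2*tan(t)**2 + C

Let u = tan(t), so du = (tan(t)**2 + 1) dt.
Rewriting, the integral becomes -4·∫ u^1 du = -4·u^2/2.
Substituting back, u = tan(t).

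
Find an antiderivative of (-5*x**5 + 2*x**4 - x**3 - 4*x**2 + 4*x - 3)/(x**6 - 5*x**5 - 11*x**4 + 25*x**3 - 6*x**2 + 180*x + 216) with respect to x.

Factor the denominator: (x - 6)*(x - 3)*(x + 1)*(x + 3)*(x**2 + 4).
Partial-fraction decomposition: -9*(21*x + 22)/(520*(x**2 + 4)) - 451/(468*(x + 3)) - 3/(280*(x + 1)) + 123/(104*(x - 3)) - 12209/(2520*(x - 6)).
Integrate each term; A/(x−a) gives A·log|x−a|; the (Bx+D)/(x²+p²) term gives a log and an atan.

-12209*log(x - 6)/2520 + 123*log(x - 3)/104 - 3*log(x + 1)/280 - 451*log(x + 3)/468 - 189*log(x**2 + 4)/1040 - 99*atan(x/2)/520 + C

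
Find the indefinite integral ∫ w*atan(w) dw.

w**2*atan(w)/2 - w/2 + atan(w)/2 + C

Use integration by parts with u = arctan(w), dv = w dw.
Then du = 1/(w**2 + 1) dw.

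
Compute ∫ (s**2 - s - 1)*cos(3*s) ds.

s**2*sin(3*s)/3 - s*sin(3*s)/3 + 2*s*cos(3*s)/9 - 11*sin(3*s)/27 - cos(3*s)/9 + C

Use integration by parts with u = s**2 - s - 1, dv = cos(3*s) ds, so v = sin(3*s)/3.
Apply parts 2 times (tabular method): alternate signs, differentiate u down to 0, integrate dv up.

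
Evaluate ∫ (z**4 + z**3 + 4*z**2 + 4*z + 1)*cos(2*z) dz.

Use integration by parts with u = z**4 + z**3 + 4*z**2 + 4*z + 1, dv = cos(2*z) dz, so v = sin(2*z)/2.
Apply parts 4 times (tabular method): alternate signs, differentiate u down to 0, integrate dv up.

z**4*sin(2*z)/2 + z**3*sin(2*z)/2 + z**3*cos(2*z) + z**2*sin(2*z)/2 + 3*z**2*cos(2*z)/4 + 5*z*sin(2*z)/4 + z*cos(2*z)/2 + sin(2*z)/4 + 5*cos(2*z)/8 + C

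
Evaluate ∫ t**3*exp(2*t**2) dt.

Let u = t², du = 2t dt; rewrite as (1/2)∫ u^1·exp(2u) du.
Now integrate by parts 1 time.

(2*t**2 - 1)*exp(2*t**2)/8 + C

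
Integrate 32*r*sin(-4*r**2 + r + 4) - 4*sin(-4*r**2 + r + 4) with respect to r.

4*cos(-4*r**2 + r + 4) + C

Let u = 4*r**2 - r - 4, so du = (8*r - 1) dr.
Rewriting, the integral becomes -4·∫ sin(u) du = -4·-cos(u).
Substituting back, u = 4*r**2 - r - 4.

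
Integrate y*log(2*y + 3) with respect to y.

y**2*log(2*y + 3)/2 - y**2/4 + 3*y/4 - 9*log(2*y + 3)/8 + C

Use integration by parts with u = log(2*y + 3), dv = y dy.
Then du = 2/(2*y + 3) dy and v = y**2/2.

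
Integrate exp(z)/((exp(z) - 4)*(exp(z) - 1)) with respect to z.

log(exp(z) - 4)/3 - log(exp(z) - 1)/3 + C

Let u = e^z, du = e^z dz.
The integral becomes ∫ du/((u-4)(u-1)); decompose into partial fractions.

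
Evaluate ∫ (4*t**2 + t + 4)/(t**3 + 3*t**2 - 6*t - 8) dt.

Factor the denominator: (t - 2)*(t + 1)*(t + 4).
Partial-fraction decomposition: 32/(9*(t + 4)) - 7/(9*(t + 1)) + 11/(9*(t - 2)).
Integrate each term: A/(t−a) contributes A·log|t−a|.

11*log(t - 2)/9 - 7*log(t + 1)/9 + 32*log(t + 4)/9 + C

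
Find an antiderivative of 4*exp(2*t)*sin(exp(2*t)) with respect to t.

-2*cos(exp(2*t)) + C

Let u = exp(2*t), so du = (2*exp(2*t)) dt.
Rewriting, the integral becomes 2·∫ sin(u) du = 2·-cos(u).
Substituting back, u = exp(2*t).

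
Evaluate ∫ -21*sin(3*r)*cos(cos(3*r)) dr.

Let u = cos(3*r), so du = (-3*sin(3*r)) dr.
Rewriting, the integral becomes 7·∫ cos(u) du = 7·sin(u).
Substituting back, u = cos(3*r).

7*sin(cos(3*r)) + C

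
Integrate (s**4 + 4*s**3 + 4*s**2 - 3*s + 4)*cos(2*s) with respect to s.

s**4*sin(2*s)/2 + 2*s**3*sin(2*s) + s**3*cos(2*s) + s**2*sin(2*s)/2 + 3*s**2*cos(2*s) - 9*s*sin(2*s)/2 + s*cos(2*s)/2 + 7*sin(2*s)/4 - 9*cos(2*s)/4 + C

Use integration by parts with u = s**4 + 4*s**3 + 4*s**2 - 3*s + 4, dv = cos(2*s) ds, so v = sin(2*s)/2.
Apply parts 4 times (tabular method): alternate signs, differentiate u down to 0, integrate dv up.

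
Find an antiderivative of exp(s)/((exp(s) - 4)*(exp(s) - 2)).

Let u = e^s, du = e^s ds.
The integral becomes ∫ du/((u-4)(u-2)); decompose into partial fractions.

log(exp(s) - 4)/2 - log(exp(s) - 2)/2 + C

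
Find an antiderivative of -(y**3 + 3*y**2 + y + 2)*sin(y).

Use integration by parts with u = y**3 + 3*y**2 + y + 2, dv = -sin(y) dy, so v = cos(y).
Apply parts 3 times (tabular method): alternate signs, differentiate u down to 0, integrate dv up.

y**3*cos(y) - 3*y**2*sin(y) + 3*y**2*cos(y) - 6*y*sin(y) - 5*y*cos(y) + 5*sin(y) - 4*cos(y) + C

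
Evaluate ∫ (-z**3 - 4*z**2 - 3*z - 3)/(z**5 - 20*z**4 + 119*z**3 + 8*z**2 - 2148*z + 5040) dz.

-563*log(z - 7)/22 + 1209*log(z - 6)/100 + 27*log(z - 5)/2 + log(z + 4)/1100 - 381/(10*z - 60) + C

Factor the denominator: (z - 7)*(z - 6)**2*(z - 5)*(z + 4).
Partial-fraction decomposition: 1/(1100*(z + 4)) + 27/(2*(z - 5)) + 1209/(100*(z - 6)) + 381/(10*(z - 6)**2) - 563/(22*(z - 7)).
Integrate each term; A/(z−a) gives A·log|z−a|; A/(z−a)² gives −A/(z−a).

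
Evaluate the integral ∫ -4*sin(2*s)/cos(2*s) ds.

2*log(cos(2*s)) + C

Let u = cos(2*s), so du = (-2*sin(2*s)) ds.
Rewriting, the integral becomes 2·∫ 1/u du = 2·log(u).
Substituting back, u = cos(2*s).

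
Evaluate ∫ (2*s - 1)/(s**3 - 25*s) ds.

log(s)/25 + 9*log(s - 5)/50 - 11*log(s + 5)/50 + C

Factor the denominator: s*(s - 5)*(s + 5).
Partial-fraction decomposition: -11/(50*(s + 5)) + 9/(50*(s - 5)) + 1/(25*s).
Integrate each term: A/(s−a) contributes A·log|s−a|.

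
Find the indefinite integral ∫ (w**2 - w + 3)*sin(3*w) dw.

-w**2*cos(3*w)/3 + 2*w*sin(3*w)/9 + w*cos(3*w)/3 - sin(3*w)/9 - 25*cos(3*w)/27 + C

Use integration by parts with u = w**2 - w + 3, dv = sin(3*w) dw, so v = -cos(3*w)/3.
Apply parts 2 times (tabular method): alternate signs, differentiate u down to 0, integrate dv up.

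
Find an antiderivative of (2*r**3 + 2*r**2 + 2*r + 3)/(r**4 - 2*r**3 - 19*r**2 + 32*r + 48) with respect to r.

Factor the denominator: (r - 4)*(r - 3)*(r + 1)*(r + 4).
Partial-fraction decomposition: 101/(168*(r + 4)) + 1/(60*(r + 1)) - 81/(28*(r - 3)) + 171/(40*(r - 4)).
Integrate each term: A/(r−a) contributes A·log|r−a|.

171*log(r - 4)/40 - 81*log(r - 3)/28 + log(r + 1)/60 + 101*log(r + 4)/168 + C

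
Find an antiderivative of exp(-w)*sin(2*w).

Let I denote the integral. Integrate by parts with u = sin(2*w), dv = exp(-w) dw, so v = -exp(-w): I = -exp(-w)*sin(2*w) + 2·∫ exp(-w)*cos(2*w) dw.
Apply parts again with u = cos(2*w), dv = exp(-w) dw: ∫ exp(-w)*cos(2*w) dw = -exp(-w)*cos(2*w) − 2·I. Substituting back brings back I: I = -exp(-w)*sin(2*w) - 2*exp(-w)*cos(2*w) − 4·I.
Solving for I: (1 + 4)·I equals the remaining terms, so I = (1/5)·(-exp(-w)*sin(2*w) - 2*exp(-w)*cos(2*w)).

-exp(-w)*sin(2*w)/5 - 2*exp(-w)*cos(2*w)/5 + C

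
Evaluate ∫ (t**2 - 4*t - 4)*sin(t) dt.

Use integration by parts with u = t**2 - 4*t - 4, dv = sin(t) dt, so v = -cos(t).
Apply parts 2 times (tabular method): alternate signs, differentiate u down to 0, integrate dv up.

-t**2*cos(t) + 2*t*sin(t) + 4*t*cos(t) - 4*sin(t) + 6*cos(t) + C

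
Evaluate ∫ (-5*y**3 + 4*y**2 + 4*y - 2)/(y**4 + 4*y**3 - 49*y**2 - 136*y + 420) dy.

-457*log(y - 6)/286 + log(y - 2)/14 + 703*log(y + 5)/154 - 209*log(y + 7)/26 + C

Factor the denominator: (y - 6)*(y - 2)*(y + 5)*(y + 7).
Partial-fraction decomposition: -209/(26*(y + 7)) + 703/(154*(y + 5)) + 1/(14*(y - 2)) - 457/(286*(y - 6)).
Integrate each term: A/(y−a) contributes A·log|y−a|.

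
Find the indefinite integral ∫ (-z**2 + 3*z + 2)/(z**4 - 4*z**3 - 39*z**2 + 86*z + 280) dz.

Factor the denominator: (z - 7)*(z - 4)*(z + 2)*(z + 5).
Partial-fraction decomposition: 19/(162*(z + 5)) - 4/(81*(z + 2)) + 1/(81*(z - 4)) - 13/(162*(z - 7)).
Integrate each term: A/(z−a) contributes A·log|z−a|.

-13*log(z - 7)/162 + log(z - 4)/81 - 4*log(z + 2)/81 + 19*log(z + 5)/162 + C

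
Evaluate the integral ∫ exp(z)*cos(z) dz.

Let I denote the integral. Integrate by parts with u = cos(z), dv = exp(z) dz, so v = exp(z): I = exp(z)*cos(z) + ∫ exp(z)*sin(z) dz.
Apply parts again with u = sin(z), dv = exp(z) dz: ∫ exp(z)*sin(z) dz = exp(z)*sin(z) − I. Substituting back brings back I: I = exp(z)*sin(z) + exp(z)*cos(z) − I.
Solving for I: (1 + 1)·I equals the remaining terms, so I = (1/2)·(exp(z)*sin(z) + exp(z)*cos(z)).

exp(z)*sin(z)/2 + exp(z)*cos(z)/2 + C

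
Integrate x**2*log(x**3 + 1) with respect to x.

Let u = x**3 + 1, so du = (3*x**2) dx.
The integral becomes (1/3)·∫ log(u) du; integrate by parts with u′=log(u), dv′=du.

x**3*log(x**3 + 1)/3 - x**3/3 + log(x**3 + 1)/3 + C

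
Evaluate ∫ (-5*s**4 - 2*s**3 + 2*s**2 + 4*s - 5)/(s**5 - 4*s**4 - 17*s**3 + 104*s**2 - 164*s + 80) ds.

-455*log(s - 4)/36 + 1643*log(s - 2)/196 + log(s - 1)/3 - 475*log(s + 5)/441 - 85/(14*s - 28) + C

Factor the denominator: (s - 4)*(s - 2)**2*(s - 1)*(s + 5).
Partial-fraction decomposition: -475/(441*(s + 5)) + 1/(3*(s - 1)) + 1643/(196*(s - 2)) + 85/(14*(s - 2)**2) - 455/(36*(s - 4)).
Integrate each term; A/(s−a) gives A·log|s−a|; A/(s−a)² gives −A/(s−a).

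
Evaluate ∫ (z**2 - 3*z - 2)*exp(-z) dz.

(-z**2 + z + 3)*exp(-z) + C

Use integration by parts with u = z**2 - 3*z - 2, dv = exp(-z) dz, so v = -exp(-z).
Apply parts 2 times (tabular method): alternate signs, differentiate u down to 0, integrate dv up.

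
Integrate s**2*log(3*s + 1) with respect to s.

s**3*log(3*s + 1)/3 - s**3/9 + s**2/18 - s/27 + log(3*s + 1)/81 + C

Use integration by parts with u = log(3*s + 1), dv = s**2 ds.
Then du = 3/(3*s + 1) ds and v = s**3/3.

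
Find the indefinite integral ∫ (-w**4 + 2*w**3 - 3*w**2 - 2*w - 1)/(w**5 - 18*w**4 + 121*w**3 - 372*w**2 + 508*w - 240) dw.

-197*log(w - 6)/8 + 461*log(w - 5)/12 - 185*log(w - 4)/12 + 17*log(w - 2)/24 - log(w - 1)/12 + C

Factor the denominator: (w - 6)*(w - 5)*(w - 4)*(w - 2)*(w - 1).
Partial-fraction decomposition: -1/(12*(w - 1)) + 17/(24*(w - 2)) - 185/(12*(w - 4)) + 461/(12*(w - 5)) - 197/(8*(w - 6)).
Integrate each term: A/(w−a) contributes A·log|w−a|.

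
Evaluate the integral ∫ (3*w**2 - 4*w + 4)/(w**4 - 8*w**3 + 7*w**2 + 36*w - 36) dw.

11*log(w - 6)/15 - 19*log(w - 3)/30 + log(w - 1)/10 - log(w + 2)/5 + C

Factor the denominator: (w - 6)*(w - 3)*(w - 1)*(w + 2).
Partial-fraction decomposition: -1/(5*(w + 2)) + 1/(10*(w - 1)) - 19/(30*(w - 3)) + 11/(15*(w - 6)).
Integrate each term: A/(w−a) contributes A·log|w−a|.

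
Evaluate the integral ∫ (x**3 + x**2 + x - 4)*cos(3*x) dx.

x**3*sin(3*x)/3 + x**2*sin(3*x)/3 + x**2*cos(3*x)/3 + x*sin(3*x)/9 + 2*x*cos(3*x)/9 - 38*sin(3*x)/27 + cos(3*x)/27 + C

Use integration by parts with u = x**3 + x**2 + x - 4, dv = cos(3*x) dx, so v = sin(3*x)/3.
Apply parts 3 times (tabular method): alternate signs, differentiate u down to 0, integrate dv up.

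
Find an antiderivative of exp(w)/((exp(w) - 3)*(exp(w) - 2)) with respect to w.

log(exp(w) - 3) - log(exp(w) - 2) + C

Let u = e^w, du = e^w dw.
The integral becomes ∫ du/((u-3)(u-2)); decompose into partial fractions.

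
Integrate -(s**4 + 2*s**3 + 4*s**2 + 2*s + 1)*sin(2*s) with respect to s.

Use integration by parts with u = s**4 + 2*s**3 + 4*s**2 + 2*s + 1, dv = -sin(2*s) ds, so v = cos(2*s)/2.
Apply parts 4 times (tabular method): alternate signs, differentiate u down to 0, integrate dv up.

s**4*cos(2*s)/2 - s**3*sin(2*s) + s**3*cos(2*s) - 3*s**2*sin(2*s)/2 + s**2*cos(2*s)/2 - s*sin(2*s)/2 - s*cos(2*s)/2 + sin(2*s)/4 + cos(2*s)/4 + C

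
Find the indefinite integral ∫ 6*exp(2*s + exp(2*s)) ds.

Let u = exp(2*s), so du = (2*exp(2*s)) ds.
Rewriting, the integral becomes 3·∫ e^u du = 3·e^u.
Substituting back, u = exp(2*s).

3*exp(exp(2*s)) + C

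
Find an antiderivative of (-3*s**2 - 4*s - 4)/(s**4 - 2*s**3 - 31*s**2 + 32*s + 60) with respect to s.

-34*log(s - 6)/77 + 2*log(s - 2)/7 - log(s + 1)/28 + 59*log(s + 5)/308 + C

Factor the denominator: (s - 6)*(s - 2)*(s + 1)*(s + 5).
Partial-fraction decomposition: 59/(308*(s + 5)) - 1/(28*(s + 1)) + 2/(7*(s - 2)) - 34/(77*(s - 6)).
Integrate each term: A/(s−a) contributes A·log|s−a|.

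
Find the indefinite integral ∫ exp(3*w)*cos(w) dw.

exp(3*w)*sin(w)/10 + 3*exp(3*w)*cos(w)/10 + C

Let I denote the integral. Integrate by parts with u = cos(w), dv = exp(3*w) dw, so v = exp(3*w)/3: I = exp(3*w)*cos(w)/3 + (1/3)·∫ exp(3*w)*sin(w) dw.
Apply parts again with u = sin(w), dv = exp(3*w) dw: ∫ exp(3*w)*sin(w) dw = exp(3*w)*sin(w)/3 − (1/3)·I. Substituting back brings back I: I = exp(3*w)*sin(w)/9 + exp(3*w)*cos(w)/3 − (1/9)·I.
Solving for I: (1 + 1/9)·I equals the remaining terms, so I = (9/10)·(exp(3*w)*sin(w)/9 + exp(3*w)*cos(w)/3).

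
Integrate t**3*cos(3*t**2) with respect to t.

t**2*sin(3*t**2)/6 + cos(3*t**2)/18 + C

Let u = t², du = 2t dt; rewrite as (1/2)∫ u^1·cos(3u) du.
Now integrate by parts 1 time.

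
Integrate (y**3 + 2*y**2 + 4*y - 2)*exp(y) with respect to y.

Use integration by parts with u = y**3 + 2*y**2 + 4*y - 2, dv = exp(y) dy, so v = exp(y).
Apply parts 3 times (tabular method): alternate signs, differentiate u down to 0, integrate dv up.

(y**3 - y**2 + 6*y - 8)*exp(y) + C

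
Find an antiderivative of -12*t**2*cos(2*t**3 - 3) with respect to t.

-2*sin(2*t**3 - 3) + C

Let u = 2*t**3 - 3, so du = (6*t**2) dt.
Rewriting, the integral becomes -2·∫ cos(u) du = -2·sin(u).
Substituting back, u = 2*t**3 - 3.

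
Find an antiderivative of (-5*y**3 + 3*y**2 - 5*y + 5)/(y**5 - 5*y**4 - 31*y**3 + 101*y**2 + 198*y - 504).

Factor the denominator: (y - 7)*(y - 3)*(y - 2)*(y + 3)*(y + 4).
Partial-fraction decomposition: 131/(154*(y + 4)) - 91/(150*(y + 3)) - 11/(50*(y - 2)) + 59/(84*(y - 3)) - 799/(1100*(y - 7)).
Integrate each term: A/(y−a) contributes A·log|y−a|.

-799*log(y - 7)/1100 + 59*log(y - 3)/84 - 11*log(y - 2)/50 - 91*log(y + 3)/150 + 131*log(y + 4)/154 + C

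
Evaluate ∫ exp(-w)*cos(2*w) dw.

Let I denote the integral. Integrate by parts with u = cos(2*w), dv = exp(-w) dw, so v = -exp(-w): I = -exp(-w)*cos(2*w) − 2·∫ exp(-w)*sin(2*w) dw.
Apply parts again with u = sin(2*w), dv = exp(-w) dw: ∫ exp(-w)*sin(2*w) dw = -exp(-w)*sin(2*w) + 2·I. Substituting back brings back I: I = 2*exp(-w)*sin(2*w) - exp(-w)*cos(2*w) − 4·I.
Solving for I: (1 + 4)·I equals the remaining terms, so I = (1/5)·(2*exp(-w)*sin(2*w) - exp(-w)*cos(2*w)).

2*exp(-w)*sin(2*w)/5 - exp(-w)*cos(2*w)/5 + C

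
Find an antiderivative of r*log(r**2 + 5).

Let u = r**2 + 5, so du = (2*r) dr.
The integral becomes (1/2)·∫ log(u) du; integrate by parts with u′=log(u), dv′=du.

r**2*log(r**2 + 5)/2 - r**2/2 + 5*log(r**2 + 5)/2 + C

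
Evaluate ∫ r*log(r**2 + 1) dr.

r**2*log(r**2 + 1)/2 - r**2/2 + log(r**2 + 1)/2 + C

Let u = r**2 + 1, so du = (2*r) dr.
The integral becomes (1/2)·∫ log(u) du; integrate by parts with u′=log(u), dv′=du.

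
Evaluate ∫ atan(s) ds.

Use integration by parts with u = arctan(s), dv = ds.
Then du = 1/(s**2 + 1) ds.

s*atan(s) - log(s**2 + 1)/2 + C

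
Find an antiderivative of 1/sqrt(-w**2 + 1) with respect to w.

asin(w) + C

Substitute w = sin(θ), so dw = cos(θ) dθ and the radical becomes sqrt(-w**2 + 1) = cos(θ) by the Pythagorean identity.
Integrate the resulting trig expression in θ, then back-substitute θ = asin(w), sin(θ) = w, cos(θ) = sqrt(-w**2 + 1) (absorbing any constant into C).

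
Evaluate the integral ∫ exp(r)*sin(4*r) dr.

exp(r)*sin(4*r)/17 - 4*exp(r)*cos(4*r)/17 + C

Let I denote the integral. Integrate by parts with u = sin(4*r), dv = exp(r) dr, so v = exp(r): I = exp(r)*sin(4*r) − 4·∫ exp(r)*cos(4*r) dr.
Apply parts again with u = cos(4*r), dv = exp(r) dr: ∫ exp(r)*cos(4*r) dr = exp(r)*cos(4*r) + 4·I. Substituting back brings back I: I = exp(r)*sin(4*r) - 4*exp(r)*cos(4*r) − 16·I.
Solving for I: (1 + 16)·I equals the remaining terms, so I = (1/17)·(exp(r)*sin(4*r) - 4*exp(r)*cos(4*r)).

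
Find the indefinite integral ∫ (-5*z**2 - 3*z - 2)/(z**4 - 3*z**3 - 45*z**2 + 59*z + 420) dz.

Factor the denominator: (z - 7)*(z - 4)*(z + 3)*(z + 5).
Partial-fraction decomposition: 14/(27*(z + 5)) - 19/(70*(z + 3)) + 94/(189*(z - 4)) - 67/(90*(z - 7)).
Integrate each term: A/(z−a) contributes A·log|z−a|.

-67*log(z - 7)/90 + 94*log(z - 4)/189 - 19*log(z + 3)/70 + 14*log(z + 5)/27 + C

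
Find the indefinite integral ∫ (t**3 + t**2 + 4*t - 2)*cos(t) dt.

Use integration by parts with u = t**3 + t**2 + 4*t - 2, dv = cos(t) dt, so v = sin(t).
Apply parts 3 times (tabular method): alternate signs, differentiate u down to 0, integrate dv up.

t**3*sin(t) + t**2*sin(t) + 3*t**2*cos(t) - 2*t*sin(t) + 2*t*cos(t) - 4*sin(t) - 2*cos(t) + C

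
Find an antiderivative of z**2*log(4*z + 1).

Use integration by parts with u = log(4*z + 1), dv = z**2 dz.
Then du = 4/(4*z + 1) dz and v = z**3/3.

z**3*log(4*z + 1)/3 - z**3/9 + z**2/24 - z/48 + log(4*z + 1)/192 + C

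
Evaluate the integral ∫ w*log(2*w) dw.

Use integration by parts with u = log(2*w), dv = w dw.
Then du = 1/w dw and v = w**2/2.

w**2*(log(w) + log(2))/2 - w**2/4 + C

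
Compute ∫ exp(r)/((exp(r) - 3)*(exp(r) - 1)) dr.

Let u = e^r, du = e^r dr.
The integral becomes ∫ du/((u-1)(u-3)); decompose into partial fractions.

log(exp(r) - 3)/2 - log(exp(r) - 1)/2 + C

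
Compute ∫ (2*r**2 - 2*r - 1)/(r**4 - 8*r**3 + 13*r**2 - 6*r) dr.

Factor the denominator: r*(r - 6)*(r - 1)**2.
Partial-fraction decomposition: -14/(25*(r - 1)) + 1/(5*(r - 1)**2) + 59/(150*(r - 6)) + 1/(6*r).
Integrate each term; A/(r−a) gives A·log|r−a|; A/(r−a)² gives −A/(r−a).

log(r)/6 + 59*log(r - 6)/150 - 14*log(r - 1)/25 - 1/(5*r - 5) + C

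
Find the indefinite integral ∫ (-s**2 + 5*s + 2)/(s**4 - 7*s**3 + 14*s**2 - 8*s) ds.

Factor the denominator: s*(s - 4)*(s - 2)*(s - 1).
Partial-fraction decomposition: 2/(s - 1) - 2/(s - 2) + 1/(4*(s - 4)) - 1/(4*s).
Integrate each term: A/(s−a) contributes A·log|s−a|.

-log(s)/4 + log(s - 4)/4 - 2*log(s - 2) + 2*log(s - 1) + C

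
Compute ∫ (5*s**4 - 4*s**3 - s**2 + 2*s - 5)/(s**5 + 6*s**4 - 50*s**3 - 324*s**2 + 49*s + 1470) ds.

3531*log(s - 7)/2800 - 43*log(s - 2)/1575 + 493*log(s + 3)/400 - 1195*log(s + 5)/112 + 13309*log(s + 7)/1008 + C

Factor the denominator: (s - 7)*(s - 2)*(s + 3)*(s + 5)*(s + 7).
Partial-fraction decomposition: 13309/(1008*(s + 7)) - 1195/(112*(s + 5)) + 493/(400*(s + 3)) - 43/(1575*(s - 2)) + 3531/(2800*(s - 7)).
Integrate each term: A/(s−a) contributes A·log|s−a|.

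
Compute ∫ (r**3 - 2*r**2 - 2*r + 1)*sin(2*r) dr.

Use integration by parts with u = r**3 - 2*r**2 - 2*r + 1, dv = sin(2*r) dr, so v = -cos(2*r)/2.
Apply parts 3 times (tabular method): alternate signs, differentiate u down to 0, integrate dv up.

-r**3*cos(2*r)/2 + 3*r**2*sin(2*r)/4 + r**2*cos(2*r) - r*sin(2*r) + 7*r*cos(2*r)/4 - 7*sin(2*r)/8 - cos(2*r) + C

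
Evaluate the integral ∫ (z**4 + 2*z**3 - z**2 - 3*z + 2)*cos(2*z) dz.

Use integration by parts with u = z**4 + 2*z**3 - z**2 - 3*z + 2, dv = cos(2*z) dz, so v = sin(2*z)/2.
Apply parts 4 times (tabular method): alternate signs, differentiate u down to 0, integrate dv up.

z**4*sin(2*z)/2 + z**3*sin(2*z) + z**3*cos(2*z) - 2*z**2*sin(2*z) + 3*z**2*cos(2*z)/2 - 3*z*sin(2*z) - 2*z*cos(2*z) + 2*sin(2*z) - 3*cos(2*z)/2 + C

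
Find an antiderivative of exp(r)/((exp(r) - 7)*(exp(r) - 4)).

Let u = e^r, du = e^r dr.
The integral becomes ∫ du/((u-4)(u-7)); decompose into partial fractions.

log(exp(r) - 7)/3 - log(exp(r) - 4)/3 + C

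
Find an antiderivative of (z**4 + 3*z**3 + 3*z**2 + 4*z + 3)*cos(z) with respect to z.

Use integration by parts with u = z**4 + 3*z**3 + 3*z**2 + 4*z + 3, dv = cos(z) dz, so v = sin(z).
Apply parts 4 times (tabular method): alternate signs, differentiate u down to 0, integrate dv up.

z**4*sin(z) + 3*z**3*sin(z) + 4*z**3*cos(z) - 9*z**2*sin(z) + 9*z**2*cos(z) - 14*z*sin(z) - 18*z*cos(z) + 21*sin(z) - 14*cos(z) + C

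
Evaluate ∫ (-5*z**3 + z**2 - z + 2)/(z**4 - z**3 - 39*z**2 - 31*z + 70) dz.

Factor the denominator: (z - 7)*(z - 1)*(z + 2)*(z + 5).
Partial-fraction decomposition: -73/(24*(z + 5)) + 16/(27*(z + 2)) + 1/(36*(z - 1)) - 557/(216*(z - 7)).
Integrate each term: A/(z−a) contributes A·log|z−a|.

-557*log(z - 7)/216 + log(z - 1)/36 + 16*log(z + 2)/27 - 73*log(z + 5)/24 + C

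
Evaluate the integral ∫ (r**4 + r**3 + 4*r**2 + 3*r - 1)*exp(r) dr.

Use integration by parts with u = r**4 + r**3 + 4*r**2 + 3*r - 1, dv = exp(r) dr, so v = exp(r).
Apply parts 4 times (tabular method): alternate signs, differentiate u down to 0, integrate dv up.

(r**4 - 3*r**3 + 13*r**2 - 23*r + 22)*exp(r) + C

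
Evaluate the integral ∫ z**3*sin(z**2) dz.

-z**2*cos(z**2)/2 + sin(z**2)/2 + C

Let u = z², du = 2z dz; rewrite as (1/2)∫ u^1·sin(1u) du.
Now integrate by parts 1 time.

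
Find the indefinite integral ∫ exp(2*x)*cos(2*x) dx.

exp(2*x)*sin(2*x)/4 + exp(2*x)*cos(2*x)/4 + C

Let I denote the integral. Integrate by parts with u = cos(2*x), dv = exp(2*x) dx, so v = exp(2*x)/2: I = exp(2*x)*cos(2*x)/2 + ∫ exp(2*x)*sin(2*x) dx.
Apply parts again with u = sin(2*x), dv = exp(2*x) dx: ∫ exp(2*x)*sin(2*x) dx = exp(2*x)*sin(2*x)/2 − I. Substituting back brings back I: I = exp(2*x)*sin(2*x)/2 + exp(2*x)*cos(2*x)/2 − I.
Solving for I: (1 + 1)·I equals the remaining terms, so I = (1/2)·(exp(2*x)*sin(2*x)/2 + exp(2*x)*cos(2*x)/2).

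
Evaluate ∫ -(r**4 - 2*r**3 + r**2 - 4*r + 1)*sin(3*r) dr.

r**4*cos(3*r)/3 - 4*r**3*sin(3*r)/9 - 2*r**3*cos(3*r)/3 + 2*r**2*sin(3*r)/3 - r**2*cos(3*r)/9 + 2*r*sin(3*r)/27 - 8*r*cos(3*r)/9 + 8*sin(3*r)/27 + 29*cos(3*r)/81 + C

Use integration by parts with u = r**4 - 2*r**3 + r**2 - 4*r + 1, dv = -sin(3*r) dr, so v = cos(3*r)/3.
Apply parts 4 times (tabular method): alternate signs, differentiate u down to 0, integrate dv up.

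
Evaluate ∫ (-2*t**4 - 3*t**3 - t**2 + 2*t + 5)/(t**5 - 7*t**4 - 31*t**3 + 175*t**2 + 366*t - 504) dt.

-5861*log(t - 7)/660 + 3259*log(t - 6)/450 + log(t - 1)/600 + 91*log(t + 3)/360 - 339*log(t + 4)/550 + C

Factor the denominator: (t - 7)*(t - 6)*(t - 1)*(t + 3)*(t + 4).
Partial-fraction decomposition: -339/(550*(t + 4)) + 91/(360*(t + 3)) + 1/(600*(t - 1)) + 3259/(450*(t - 6)) - 5861/(660*(t - 7)).
Integrate each term: A/(t−a) contributes A·log|t−a|.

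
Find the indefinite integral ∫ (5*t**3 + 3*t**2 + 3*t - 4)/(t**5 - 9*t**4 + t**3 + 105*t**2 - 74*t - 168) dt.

1879*log(t - 7)/1200 - 188*log(t - 4)/105 + 9*log(t - 2)/25 + 3*log(t + 1)/80 - 121*log(t + 3)/700 + C

Factor the denominator: (t - 7)*(t - 4)*(t - 2)*(t + 1)*(t + 3).
Partial-fraction decomposition: -121/(700*(t + 3)) + 3/(80*(t + 1)) + 9/(25*(t - 2)) - 188/(105*(t - 4)) + 1879/(1200*(t - 7)).
Integrate each term: A/(t−a) contributes A·log|t−a|.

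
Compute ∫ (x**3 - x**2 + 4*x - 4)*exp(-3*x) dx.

(-3*x**3 - 12*x + 8)*exp(-3*x)/9 + C

Use integration by parts with u = x**3 - x**2 + 4*x - 4, dv = exp(-3*x) dx, so v = -exp(-3*x)/3.
Apply parts 3 times (tabular method): alternate signs, differentiate u down to 0, integrate dv up.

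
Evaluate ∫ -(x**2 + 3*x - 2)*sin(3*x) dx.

Use integration by parts with u = x**2 + 3*x - 2, dv = -sin(3*x) dx, so v = cos(3*x)/3.
Apply parts 2 times (tabular method): alternate signs, differentiate u down to 0, integrate dv up.

x**2*cos(3*x)/3 - 2*x*sin(3*x)/9 + x*cos(3*x) - sin(3*x)/3 - 20*cos(3*x)/27 + C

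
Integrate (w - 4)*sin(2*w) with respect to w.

-w*cos(2*w)/2 + sin(2*w)/4 + 2*cos(2*w) + C

Use integration by parts with u = w - 4, dv = sin(2*w) dw, so v = -cos(2*w)/2.
Apply parts 1 times (tabular method): alternate signs, differentiate u down to 0, integrate dv up.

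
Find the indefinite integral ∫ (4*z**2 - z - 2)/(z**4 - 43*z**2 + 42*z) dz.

Factor the denominator: z*(z - 6)*(z - 1)*(z + 7).
Partial-fraction decomposition: -201/(728*(z + 7)) - 1/(40*(z - 1)) + 68/(195*(z - 6)) - 1/(21*z).
Integrate each term: A/(z−a) contributes A·log|z−a|.

-log(z)/21 + 68*log(z - 6)/195 - log(z - 1)/40 - 201*log(z + 7)/728 + C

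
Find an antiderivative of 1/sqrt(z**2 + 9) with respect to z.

log(z + sqrt(z**2 + 9)) + C

Substitute z = 3·tan(θ), so dz = 3·sec(θ)^2 dθ and the radical becomes sqrt(z**2 + 9) = 3·sec(θ) by the Pythagorean identity.
Integrate the resulting trig expression in θ, then back-substitute tan(θ) = z/3, sec(θ) = sqrt(z**2 + 9)/3 (absorbing any constant into C).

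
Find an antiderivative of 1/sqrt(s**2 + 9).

log(s + sqrt(s**2 + 9)) + C

Substitute s = 3·tan(θ), so ds = 3·sec(θ)^2 dθ and the radical becomes sqrt(s**2 + 9) = 3·sec(θ) by the Pythagorean identity.
Integrate the resulting trig expression in θ, then back-substitute tan(θ) = s/3, sec(θ) = sqrt(s**2 + 9)/3 (absorbing any constant into C).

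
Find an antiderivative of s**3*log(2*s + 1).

Use integration by parts with u = log(2*s + 1), dv = s**3 ds.
Then du = 2/(2*s + 1) ds and v = s**4/4.

s**4*log(2*s + 1)/4 - s**4/16 + s**3/24 - s**2/32 + s/32 - log(2*s + 1)/64 + C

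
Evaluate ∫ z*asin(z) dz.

z**2*asin(z)/2 + z*sqrt(-z**2 + 1)/4 - asin(z)/4 + C

Use integration by parts with u = arcsin(z), dv = z dz.
Then du = 1/sqrt(-z**2 + 1) dz.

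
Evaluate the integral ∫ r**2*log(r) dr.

Use integration by parts with u = log(r), dv = r**2 dr.
Then du = 1/r dr and v = r**3/3.

r**3*log(r)/3 - r**3/9 + C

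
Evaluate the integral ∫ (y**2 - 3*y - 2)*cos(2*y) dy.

Use integration by parts with u = y**2 - 3*y - 2, dv = cos(2*y) dy, so v = sin(2*y)/2.
Apply parts 2 times (tabular method): alternate signs, differentiate u down to 0, integrate dv up.

y**2*sin(2*y)/2 - 3*y*sin(2*y)/2 + y*cos(2*y)/2 - 5*sin(2*y)/4 - 3*cos(2*y)/4 + C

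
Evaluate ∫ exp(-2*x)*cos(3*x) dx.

Let I denote the integral. Integrate by parts with u = cos(3*x), dv = exp(-2*x) dx, so v = -exp(-2*x)/2: I = -exp(-2*x)*cos(3*x)/2 − (3/2)·∫ exp(-2*x)*sin(3*x) dx.
Apply parts again with u = sin(3*x), dv = exp(-2*x) dx: ∫ exp(-2*x)*sin(3*x) dx = -exp(-2*x)*sin(3*x)/2 + (3/2)·I. Substituting back brings back I: I = 3*exp(-2*x)*sin(3*x)/4 - exp(-2*x)*cos(3*x)/2 − (9/4)·I.
Solving for I: (1 + 9/4)·I equals the remaining terms, so I = (4/13)·(3*exp(-2*x)*sin(3*x)/4 - exp(-2*x)*cos(3*x)/2).

3*exp(-2*x)*sin(3*x)/13 - 2*exp(-2*x)*cos(3*x)/13 + C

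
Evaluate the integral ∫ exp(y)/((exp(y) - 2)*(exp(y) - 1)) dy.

Let u = e^y, du = e^y dy.
The integral becomes ∫ du/((u-1)(u-2)); decompose into partial fractions.

log(exp(y) - 2) - log(exp(y) - 1) + C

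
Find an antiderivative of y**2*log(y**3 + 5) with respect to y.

Let u = y**3 + 5, so du = (3*y**2) dy.
The integral becomes (1/3)·∫ log(u) du; integrate by parts with u′=log(u), dv′=du.

y**3*log(y**3 + 5)/3 - y**3/3 + 5*log(y**3 + 5)/3 + C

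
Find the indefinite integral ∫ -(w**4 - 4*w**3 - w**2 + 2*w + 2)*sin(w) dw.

w**4*cos(w) - 4*w**3*sin(w) - 4*w**3*cos(w) + 12*w**2*sin(w) - 13*w**2*cos(w) + 26*w*sin(w) + 26*w*cos(w) - 26*sin(w) + 28*cos(w) + C

Use integration by parts with u = w**4 - 4*w**3 - w**2 + 2*w + 2, dv = -sin(w) dw, so v = cos(w).
Apply parts 4 times (tabular method): alternate signs, differentiate u down to 0, integrate dv up.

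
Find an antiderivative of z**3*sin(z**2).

Let u = z², du = 2z dz; rewrite as (1/2)∫ u^1·sin(1u) du.
Now integrate by parts 1 time.

-z**2*cos(z**2)/2 + sin(z**2)/2 + C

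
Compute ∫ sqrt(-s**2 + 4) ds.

s*sqrt(-s**2 + 4)/2 + 2*asin(s/2) + C

Substitute s = 2·sin(θ), so ds = 2·cos(θ) dθ and the radical becomes sqrt(-s**2 + 4) = 2·cos(θ) by the Pythagorean identity.
Integrate the resulting trig expression in θ, then back-substitute θ = asin(s/2), sin(θ) = s/2, cos(θ) = sqrt(-s**2 + 4)/2 (absorbing any constant into C).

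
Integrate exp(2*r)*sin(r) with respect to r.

2*exp(2*r)*sin(r)/5 - exp(2*r)*cos(r)/5 + C

Let I denote the integral. Integrate by parts with u = sin(r), dv = exp(2*r) dr, so v = exp(2*r)/2: I = exp(2*r)*sin(r)/2 − (1/2)·∫ exp(2*r)*cos(r) dr.
Apply parts again with u = cos(r), dv = exp(2*r) dr: ∫ exp(2*r)*cos(r) dr = exp(2*r)*cos(r)/2 + (1/2)·I. Substituting back brings back I: I = exp(2*r)*sin(r)/2 - exp(2*r)*cos(r)/4 − (1/4)·I.
Solving for I: (1 + 1/4)·I equals the remaining terms, so I = (4/5)·(exp(2*r)*sin(r)/2 - exp(2*r)*cos(r)/4).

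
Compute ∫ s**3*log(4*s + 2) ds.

Use integration by parts with u = log(4*s + 2), dv = s**3 ds.
Then du = 4/(4*s + 2) ds and v = s**4/4.

s**4*log(4*s + 2)/4 - s**4/16 + s**3/24 - s**2/32 + s/32 - log(2*s + 1)/64 + C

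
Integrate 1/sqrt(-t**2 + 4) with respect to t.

Substitute t = 2·sin(θ), so dt = 2·cos(θ) dθ and the radical becomes sqrt(-t**2 + 4) = 2·cos(θ) by the Pythagorean identity.
Integrate the resulting trig expression in θ, then back-substitute θ = asin(t/2), sin(θ) = t/2, cos(θ) = sqrt(-t**2 + 4)/2 (absorbing any constant into C).

asin(t/2) + C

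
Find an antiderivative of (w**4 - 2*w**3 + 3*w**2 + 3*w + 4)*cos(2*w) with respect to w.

w**4*sin(2*w)/2 - w**3*sin(2*w) + w**3*cos(2*w) - 3*w**2*cos(2*w)/2 + 3*w*sin(2*w) + 2*sin(2*w) + 3*cos(2*w)/2 + C

Use integration by parts with u = w**4 - 2*w**3 + 3*w**2 + 3*w + 4, dv = cos(2*w) dw, so v = sin(2*w)/2.
Apply parts 4 times (tabular method): alternate signs, differentiate u down to 0, integrate dv up.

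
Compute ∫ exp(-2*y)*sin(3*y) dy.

-2*exp(-2*y)*sin(3*y)/13 - 3*exp(-2*y)*cos(3*y)/13 + C

Let I denote the integral. Integrate by parts with u = sin(3*y), dv = exp(-2*y) dy, so v = -exp(-2*y)/2: I = -exp(-2*y)*sin(3*y)/2 + (3/2)·∫ exp(-2*y)*cos(3*y) dy.
Apply parts again with u = cos(3*y), dv = exp(-2*y) dy: ∫ exp(-2*y)*cos(3*y) dy = -exp(-2*y)*cos(3*y)/2 − (3/2)·I. Substituting back brings back I: I = -exp(-2*y)*sin(3*y)/2 - 3*exp(-2*y)*cos(3*y)/4 − (9/4)·I.
Solving for I: (1 + 9/4)·I equals the remaining terms, so I = (4/13)·(-exp(-2*y)*sin(3*y)/2 - 3*exp(-2*y)*cos(3*y)/4).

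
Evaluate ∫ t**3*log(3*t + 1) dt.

Use integration by parts with u = log(3*t + 1), dv = t**3 dt.
Then du = 3/(3*t + 1) dt and v = t**4/4.

t**4*log(3*t + 1)/4 - t**4/16 + t**3/36 - t**2/72 + t/108 - log(3*t + 1)/324 + C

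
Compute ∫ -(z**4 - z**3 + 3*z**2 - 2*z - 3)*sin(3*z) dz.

Use integration by parts with u = z**4 - z**3 + 3*z**2 - 2*z - 3, dv = -sin(3*z) dz, so v = cos(3*z)/3.
Apply parts 4 times (tabular method): alternate signs, differentiate u down to 0, integrate dv up.

z**4*cos(3*z)/3 - 4*z**3*sin(3*z)/9 - z**3*cos(3*z)/3 + z**2*sin(3*z)/3 + 5*z**2*cos(3*z)/9 - 10*z*sin(3*z)/27 - 4*z*cos(3*z)/9 + 4*sin(3*z)/27 - 91*cos(3*z)/81 + C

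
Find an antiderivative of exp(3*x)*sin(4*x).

3*exp(3*x)*sin(4*x)/25 - 4*exp(3*x)*cos(4*x)/25 + C

Let I denote the integral. Integrate by parts with u = sin(4*x), dv = exp(3*x) dx, so v = exp(3*x)/3: I = exp(3*x)*sin(4*x)/3 − (4/3)·∫ exp(3*x)*cos(4*x) dx.
Apply parts again with u = cos(4*x), dv = exp(3*x) dx: ∫ exp(3*x)*cos(4*x) dx = exp(3*x)*cos(4*x)/3 + (4/3)·I. Substituting back brings back I: I = exp(3*x)*sin(4*x)/3 - 4*exp(3*x)*cos(4*x)/9 − (16/9)·I.
Solving for I: (1 + 16/9)·I equals the remaining terms, so I = (9/25)·(exp(3*x)*sin(4*x)/3 - 4*exp(3*x)*cos(4*x)/9).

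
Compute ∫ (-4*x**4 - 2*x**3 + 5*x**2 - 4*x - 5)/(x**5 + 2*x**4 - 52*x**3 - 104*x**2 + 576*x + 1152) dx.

Factor the denominator: (x - 6)*(x - 4)*(x + 2)*(x + 4)*(x + 6).
Partial-fraction decomposition: -4553/(960*(x + 6)) + 161/(64*(x + 4)) - 25/(384*(x + 2)) + 1093/(960*(x - 4)) - 1093/(384*(x - 6)).
Integrate each term: A/(x−a) contributes A·log|x−a|.

-1093*log(x - 6)/384 + 1093*log(x - 4)/960 - 25*log(x + 2)/384 + 161*log(x + 4)/64 - 4553*log(x + 6)/960 + C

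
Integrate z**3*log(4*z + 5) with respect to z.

Use integration by parts with u = log(4*z + 5), dv = z**3 dz.
Then du = 4/(4*z + 5) dz and v = z**4/4.

z**4*log(4*z + 5)/4 - z**4/16 + 5*z**3/48 - 25*z**2/128 + 125*z/256 - 625*log(4*z + 5)/1024 + C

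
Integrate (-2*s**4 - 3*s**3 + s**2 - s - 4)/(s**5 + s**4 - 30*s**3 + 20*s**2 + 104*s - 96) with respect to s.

Factor the denominator: (s - 4)*(s - 2)*(s - 1)*(s + 2)*(s + 6).
Partial-fraction decomposition: -953/(1120*(s + 6)) + 1/(48*(s + 2)) - 1/(7*(s - 1)) + 29/(32*(s - 2)) - 29/(15*(s - 4)).
Integrate each term: A/(s−a) contributes A·log|s−a|.

-29*log(s - 4)/15 + 29*log(s - 2)/32 - log(s - 1)/7 + log(s + 2)/48 - 953*log(s + 6)/1120 + C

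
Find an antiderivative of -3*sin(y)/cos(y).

Let u = cos(y), so du = (-sin(y)) dy.
Rewriting, the integral becomes 3·∫ 1/u du = 3·log(u).
Substituting back, u = cos(y).

3*log(cos(y)) + C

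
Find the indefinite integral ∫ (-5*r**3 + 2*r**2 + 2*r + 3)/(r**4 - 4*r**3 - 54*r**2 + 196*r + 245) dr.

-50*log(r - 7)/7 + 281*log(r - 5)/72 + log(r + 1)/36 - 901*log(r + 7)/504 + C

Factor the denominator: (r - 7)*(r - 5)*(r + 1)*(r + 7).
Partial-fraction decomposition: -901/(504*(r + 7)) + 1/(36*(r + 1)) + 281/(72*(r - 5)) - 50/(7*(r - 7)).
Integrate each term: A/(r−a) contributes A·log|r−a|.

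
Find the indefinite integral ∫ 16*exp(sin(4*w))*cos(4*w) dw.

Let u = sin(4*w), so du = (4*cos(4*w)) dw.
Rewriting, the integral becomes 4·∫ e^u du = 4·e^u.
Substituting back, u = sin(4*w).

4*exp(sin(4*w)) + C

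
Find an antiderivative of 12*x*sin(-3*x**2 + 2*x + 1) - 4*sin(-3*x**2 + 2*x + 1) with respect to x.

Let u = 3*x**2 - 2*x - 1, so du = (6*x - 2) dx.
Rewriting, the integral becomes -2·∫ sin(u) du = -2·-cos(u).
Substituting back, u = 3*x**2 - 2*x - 1.

2*cos(-3*x**2 + 2*x + 1) + C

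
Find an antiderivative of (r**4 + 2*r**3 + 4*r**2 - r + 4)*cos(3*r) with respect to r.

r**4*sin(3*r)/3 + 2*r**3*sin(3*r)/3 + 4*r**3*cos(3*r)/9 + 8*r**2*sin(3*r)/9 + 2*r**2*cos(3*r)/3 - 7*r*sin(3*r)/9 + 16*r*cos(3*r)/27 + 92*sin(3*r)/81 - 7*cos(3*r)/27 + C

Use integration by parts with u = r**4 + 2*r**3 + 4*r**2 - r + 4, dv = cos(3*r) dr, so v = sin(3*r)/3.
Apply parts 4 times (tabular method): alternate signs, differentiate u down to 0, integrate dv up.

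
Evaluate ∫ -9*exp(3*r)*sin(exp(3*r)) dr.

Let u = exp(3*r), so du = (3*exp(3*r)) dr.
Rewriting, the integral becomes -3·∫ sin(u) du = -3·-cos(u).
Substituting back, u = exp(3*r).

3*cos(exp(3*r)) + C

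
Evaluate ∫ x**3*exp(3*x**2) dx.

(3*x**2 - 1)*exp(3*x**2)/18 + C

Let u = x², du = 2x dx; rewrite as (1/2)∫ u^1·exp(3u) du.
Now integrate by parts 1 time.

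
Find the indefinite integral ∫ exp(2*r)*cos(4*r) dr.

Let I denote the integral. Integrate by parts with u = cos(4*r), dv = exp(2*r) dr, so v = exp(2*r)/2: I = exp(2*r)*cos(4*r)/2 + 2·∫ exp(2*r)*sin(4*r) dr.
Apply parts again with u = sin(4*r), dv = exp(2*r) dr: ∫ exp(2*r)*sin(4*r) dr = exp(2*r)*sin(4*r)/2 − 2·I. Substituting back brings back I: I = exp(2*r)*sin(4*r) + exp(2*r)*cos(4*r)/2 − 4·I.
Solving for I: (1 + 4)·I equals the remaining terms, so I = (1/5)·(exp(2*r)*sin(4*r) + exp(2*r)*cos(4*r)/2).

exp(2*r)*sin(4*r)/5 + exp(2*r)*cos(4*r)/10 + C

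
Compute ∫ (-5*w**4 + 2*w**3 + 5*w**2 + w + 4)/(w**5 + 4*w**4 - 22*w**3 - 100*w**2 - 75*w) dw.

-4*log(w)/75 - 2741*log(w - 5)/2400 + log(w + 1)/48 + 413*log(w + 3)/96 - 3251*log(w + 5)/400 + C

Factor the denominator: w*(w - 5)*(w + 1)*(w + 3)*(w + 5).
Partial-fraction decomposition: -3251/(400*(w + 5)) + 413/(96*(w + 3)) + 1/(48*(w + 1)) - 2741/(2400*(w - 5)) - 4/(75*w).
Integrate each term: A/(w−a) contributes A·log|w−a|.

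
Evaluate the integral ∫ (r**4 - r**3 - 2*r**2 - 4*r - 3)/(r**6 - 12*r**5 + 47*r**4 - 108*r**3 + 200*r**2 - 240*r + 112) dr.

Factor the denominator: (r - 7)*(r - 2)**2*(r - 1)*(r**2 + 4).
Partial-fraction decomposition: 21*(3*r - 32)/(4240*(r**2 + 4)) + 3/(10*(r - 1)) - 223/(400*(r - 2)) + 11/(40*(r - 2)**2) + 643/(2650*(r - 7)).
Integrate each term; A/(r−a) gives A·log|r−a|; the (Br+D)/(r²+p²) term gives a log and an atan.

643*log(r - 7)/2650 - 223*log(r - 2)/400 + 3*log(r - 1)/10 + 63*log(r**2 + 4)/8480 - 21*atan(r/2)/265 - 11/(40*r - 80) + C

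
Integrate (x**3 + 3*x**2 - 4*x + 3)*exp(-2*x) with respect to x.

(-4*x**3 - 18*x**2 - 2*x - 13)*exp(-2*x)/8 + C

Use integration by parts with u = x**3 + 3*x**2 - 4*x + 3, dv = exp(-2*x) dx, so v = -exp(-2*x)/2.
Apply parts 3 times (tabular method): alternate signs, differentiate u down to 0, integrate dv up.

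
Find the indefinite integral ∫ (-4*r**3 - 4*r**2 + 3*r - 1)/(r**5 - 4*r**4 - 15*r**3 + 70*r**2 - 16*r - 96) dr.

-309*log(r - 4)/80 + 34*log(r - 3)/7 - 43*log(r - 2)/36 + log(r + 1)/45 + 179*log(r + 4)/1008 + C

Factor the denominator: (r - 4)*(r - 3)*(r - 2)*(r + 1)*(r + 4).
Partial-fraction decomposition: 179/(1008*(r + 4)) + 1/(45*(r + 1)) - 43/(36*(r - 2)) + 34/(7*(r - 3)) - 309/(80*(r - 4)).
Integrate each term: A/(r−a) contributes A·log|r−a|.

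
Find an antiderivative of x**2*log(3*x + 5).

x**3*log(3*x + 5)/3 - x**3/9 + 5*x**2/18 - 25*x/27 + 125*log(3*x + 5)/81 + C

Use integration by parts with u = log(3*x + 5), dv = x**2 dx.
Then du = 3/(3*x + 5) dx and v = x**3/3.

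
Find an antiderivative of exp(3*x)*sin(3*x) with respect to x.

exp(3*x)*sin(3*x)/6 - exp(3*x)*cos(3*x)/6 + C

Let I denote the integral. Integrate by parts with u = sin(3*x), dv = exp(3*x) dx, so v = exp(3*x)/3: I = exp(3*x)*sin(3*x)/3 − ∫ exp(3*x)*cos(3*x) dx.
Apply parts again with u = cos(3*x), dv = exp(3*x) dx: ∫ exp(3*x)*cos(3*x) dx = exp(3*x)*cos(3*x)/3 + I. Substituting back brings back I: I = exp(3*x)*sin(3*x)/3 - exp(3*x)*cos(3*x)/3 − I.
Solving for I: (1 + 1)·I equals the remaining terms, so I = (1/2)·(exp(3*x)*sin(3*x)/3 - exp(3*x)*cos(3*x)/3).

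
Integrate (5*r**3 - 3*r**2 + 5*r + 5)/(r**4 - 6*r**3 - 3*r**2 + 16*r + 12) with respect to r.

Factor the denominator: (r - 6)*(r - 2)*(r + 1)**2.
Partial-fraction decomposition: 466/(441*(r + 1)) - 8/(21*(r + 1)**2) - 43/(36*(r - 2)) + 1007/(196*(r - 6)).
Integrate each term; A/(r−a) gives A·log|r−a|; A/(r−a)² gives −A/(r−a).

1007*log(r - 6)/196 - 43*log(r - 2)/36 + 466*log(r + 1)/441 + 8/(21*r + 21) + C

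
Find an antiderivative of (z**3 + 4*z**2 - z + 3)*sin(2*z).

-z**3*cos(2*z)/2 + 3*z**2*sin(2*z)/4 - 2*z**2*cos(2*z) + 2*z*sin(2*z) + 5*z*cos(2*z)/4 - 5*sin(2*z)/8 - cos(2*z)/2 + C

Use integration by parts with u = z**3 + 4*z**2 - z + 3, dv = sin(2*z) dz, so v = -cos(2*z)/2.
Apply parts 3 times (tabular method): alternate signs, differentiate u down to 0, integrate dv up.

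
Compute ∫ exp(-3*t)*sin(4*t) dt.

Let I denote the integral. Integrate by parts with u = sin(4*t), dv = exp(-3*t) dt, so v = -exp(-3*t)/3: I = -exp(-3*t)*sin(4*t)/3 + (4/3)·∫ exp(-3*t)*cos(4*t) dt.
Apply parts again with u = cos(4*t), dv = exp(-3*t) dt: ∫ exp(-3*t)*cos(4*t) dt = -exp(-3*t)*cos(4*t)/3 − (4/3)·I. Substituting back brings back I: I = -exp(-3*t)*sin(4*t)/3 - 4*exp(-3*t)*cos(4*t)/9 − (16/9)·I.
Solving for I: (1 + 16/9)·I equals the remaining terms, so I = (9/25)·(-exp(-3*t)*sin(4*t)/3 - 4*exp(-3*t)*cos(4*t)/9).

-3*exp(-3*t)*sin(4*t)/25 - 4*exp(-3*t)*cos(4*t)/25 + C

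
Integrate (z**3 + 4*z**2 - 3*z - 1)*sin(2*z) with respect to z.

-z**3*cos(2*z)/2 + 3*z**2*sin(2*z)/4 - 2*z**2*cos(2*z) + 2*z*sin(2*z) + 9*z*cos(2*z)/4 - 9*sin(2*z)/8 + 3*cos(2*z)/2 + C

Use integration by parts with u = z**3 + 4*z**2 - 3*z - 1, dv = sin(2*z) dz, so v = -cos(2*z)/2.
Apply parts 3 times (tabular method): alternate signs, differentiate u down to 0, integrate dv up.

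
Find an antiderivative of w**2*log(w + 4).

w**3*log(w + 4)/3 - w**3/9 + 2*w**2/3 - 16*w/3 + 64*log(w + 4)/3 + C

Use integration by parts with u = log(w + 4), dv = w**2 dw.
Then du = 1/(w + 4) dw and v = w**3/3.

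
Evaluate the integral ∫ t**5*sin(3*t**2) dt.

Let u = t², du = 2t dt; rewrite as (1/2)∫ u^2·sin(3u) du.
Now integrate by parts 2 times.

-t**4*cos(3*t**2)/6 + t**2*sin(3*t**2)/9 + cos(3*t**2)/27 + C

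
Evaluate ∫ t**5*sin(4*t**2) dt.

Let u = t², du = 2t dt; rewrite as (1/2)∫ u^2·sin(4u) du.
Now integrate by parts 2 times.

-t**4*cos(4*t**2)/8 + t**2*sin(4*t**2)/16 + cos(4*t**2)/64 + C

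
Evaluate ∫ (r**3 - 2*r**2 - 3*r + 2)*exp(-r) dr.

Use integration by parts with u = r**3 - 2*r**2 - 3*r + 2, dv = exp(-r) dr, so v = -exp(-r).
Apply parts 3 times (tabular method): alternate signs, differentiate u down to 0, integrate dv up.

(-r**3 - r**2 + r - 1)*exp(-r) + C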